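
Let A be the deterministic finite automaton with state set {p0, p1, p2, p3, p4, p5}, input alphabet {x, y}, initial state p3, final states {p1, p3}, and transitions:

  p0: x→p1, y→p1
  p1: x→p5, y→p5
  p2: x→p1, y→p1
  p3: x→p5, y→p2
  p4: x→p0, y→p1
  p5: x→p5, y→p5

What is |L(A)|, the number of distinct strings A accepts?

The useful subgraph on states {p1, p2, p3} is acyclic, so L(A) is finite; the longest accepting path visits 3 useful states, giving maximum string length 2.
Counting accepting paths from p3 by length: 1 of length 0, 2 of length 2. Total 3.

3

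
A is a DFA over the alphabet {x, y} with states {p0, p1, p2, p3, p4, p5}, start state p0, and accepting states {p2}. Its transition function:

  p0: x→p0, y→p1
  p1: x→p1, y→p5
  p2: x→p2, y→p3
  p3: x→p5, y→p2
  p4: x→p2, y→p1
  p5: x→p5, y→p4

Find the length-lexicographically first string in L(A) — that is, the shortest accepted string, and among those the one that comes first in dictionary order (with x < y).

A breadth-first search from p0 reaches an accepting state first via the path p0 → p1 → p5 → p4 → p2 on input yyyx.
No string of length < 4 is accepted (BFS exhausts all shorter strings without reaching an accepting state), and yyyx is the lexicographically least accepting string of length 4.

yyyx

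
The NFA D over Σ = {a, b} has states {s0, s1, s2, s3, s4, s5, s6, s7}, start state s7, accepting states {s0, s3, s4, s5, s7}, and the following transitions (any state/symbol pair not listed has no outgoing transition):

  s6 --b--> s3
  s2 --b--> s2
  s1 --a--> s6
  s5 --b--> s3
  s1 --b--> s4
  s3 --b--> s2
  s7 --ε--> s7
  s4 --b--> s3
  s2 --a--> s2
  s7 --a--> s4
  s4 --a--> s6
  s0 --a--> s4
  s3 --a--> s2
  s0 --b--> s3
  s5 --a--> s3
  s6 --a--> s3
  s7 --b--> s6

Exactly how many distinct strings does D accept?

7

The useful subgraph on states {s3, s4, s6, s7} is acyclic, so L(D) is finite; the longest accepting path visits 4 useful states, giving maximum string length 3.
Counting accepting paths from s7 by length: 1 of length 0, 1 of length 1, 3 of length 2, 2 of length 3. Total 7.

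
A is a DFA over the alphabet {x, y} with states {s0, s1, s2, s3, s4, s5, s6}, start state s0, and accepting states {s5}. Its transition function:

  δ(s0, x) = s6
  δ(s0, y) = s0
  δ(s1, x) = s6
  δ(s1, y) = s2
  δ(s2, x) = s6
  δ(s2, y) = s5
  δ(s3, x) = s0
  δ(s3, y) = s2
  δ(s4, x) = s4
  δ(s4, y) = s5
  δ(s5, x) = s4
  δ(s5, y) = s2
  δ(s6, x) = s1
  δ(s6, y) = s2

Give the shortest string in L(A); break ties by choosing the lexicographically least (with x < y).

xyy

A breadth-first search from s0 reaches an accepting state first via the path s0 → s6 → s2 → s5 on input xyy.
No string of length < 3 is accepted (BFS exhausts all shorter strings without reaching an accepting state), and xyy is the lexicographically least accepting string of length 3.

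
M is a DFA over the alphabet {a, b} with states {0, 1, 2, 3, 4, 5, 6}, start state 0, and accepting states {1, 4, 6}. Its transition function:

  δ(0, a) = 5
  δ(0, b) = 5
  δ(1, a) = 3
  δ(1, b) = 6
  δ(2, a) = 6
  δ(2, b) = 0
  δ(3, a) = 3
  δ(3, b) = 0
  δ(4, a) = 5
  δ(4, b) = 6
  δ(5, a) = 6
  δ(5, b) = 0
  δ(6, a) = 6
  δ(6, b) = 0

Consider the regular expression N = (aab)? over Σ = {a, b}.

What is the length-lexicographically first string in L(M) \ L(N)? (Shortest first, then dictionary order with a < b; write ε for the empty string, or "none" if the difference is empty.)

aa

The string aa is accepted by M but not by N.
No shorter string lies in the difference, and aa is the lexicographically first length-2 string in L(M) \ L(N).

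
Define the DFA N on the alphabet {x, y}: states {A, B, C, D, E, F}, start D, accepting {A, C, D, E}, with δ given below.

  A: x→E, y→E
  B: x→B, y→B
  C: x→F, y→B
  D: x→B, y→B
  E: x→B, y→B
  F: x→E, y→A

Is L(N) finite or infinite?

finite

The useful states (reachable from D and able to reach an accepting state) are {D}.
Restricted to these states the transition graph has no cycle, so every accepting path has bounded length and L is finite.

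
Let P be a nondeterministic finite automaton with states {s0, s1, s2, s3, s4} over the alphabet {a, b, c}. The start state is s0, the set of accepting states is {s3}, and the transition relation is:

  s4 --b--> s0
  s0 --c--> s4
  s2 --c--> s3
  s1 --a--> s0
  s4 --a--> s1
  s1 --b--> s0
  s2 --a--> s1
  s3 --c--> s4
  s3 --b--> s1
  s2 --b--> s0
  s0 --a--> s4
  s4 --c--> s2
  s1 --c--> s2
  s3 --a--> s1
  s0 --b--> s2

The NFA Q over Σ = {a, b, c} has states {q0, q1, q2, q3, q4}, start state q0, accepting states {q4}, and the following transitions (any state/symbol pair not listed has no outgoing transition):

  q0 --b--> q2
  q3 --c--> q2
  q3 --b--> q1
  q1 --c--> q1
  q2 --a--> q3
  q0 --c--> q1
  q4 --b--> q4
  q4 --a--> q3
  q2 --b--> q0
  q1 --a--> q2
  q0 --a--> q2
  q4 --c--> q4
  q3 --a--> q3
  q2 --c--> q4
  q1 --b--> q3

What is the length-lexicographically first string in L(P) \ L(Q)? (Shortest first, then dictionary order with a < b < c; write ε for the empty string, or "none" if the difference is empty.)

The string ccc is accepted by P but not by Q.
No shorter string lies in the difference, and ccc is the lexicographically first length-3 string in L(P) \ L(Q).

ccc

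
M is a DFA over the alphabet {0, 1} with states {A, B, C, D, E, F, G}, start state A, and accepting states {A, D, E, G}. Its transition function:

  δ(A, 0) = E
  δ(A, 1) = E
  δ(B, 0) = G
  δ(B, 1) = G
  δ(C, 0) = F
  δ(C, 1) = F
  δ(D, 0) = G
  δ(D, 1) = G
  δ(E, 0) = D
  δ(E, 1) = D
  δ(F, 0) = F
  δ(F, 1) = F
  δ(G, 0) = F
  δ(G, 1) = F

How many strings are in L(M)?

The useful subgraph on states {A, D, E, G} is acyclic, so L(M) is finite; the longest accepting path visits 4 useful states, giving maximum string length 3.
Counting accepting paths from A by length: 1 of length 0, 2 of length 1, 4 of length 2, 8 of length 3. Total 15.

15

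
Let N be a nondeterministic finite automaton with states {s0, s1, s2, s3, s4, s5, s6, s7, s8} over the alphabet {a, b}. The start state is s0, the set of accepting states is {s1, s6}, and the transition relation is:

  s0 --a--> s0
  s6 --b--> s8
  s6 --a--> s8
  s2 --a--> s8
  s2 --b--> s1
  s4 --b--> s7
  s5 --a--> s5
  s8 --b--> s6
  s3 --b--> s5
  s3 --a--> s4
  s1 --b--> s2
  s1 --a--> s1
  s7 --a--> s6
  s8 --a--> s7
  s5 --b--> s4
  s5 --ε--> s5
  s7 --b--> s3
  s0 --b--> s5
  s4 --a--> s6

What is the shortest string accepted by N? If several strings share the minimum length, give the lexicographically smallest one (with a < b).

bba

A breadth-first search from s0 reaches an accepting state first via the path s0 → s5 → s4 → s6 on input bba.
No string of length < 3 is accepted (BFS exhausts all shorter strings without reaching an accepting state), and bba is the lexicographically least accepting string of length 3.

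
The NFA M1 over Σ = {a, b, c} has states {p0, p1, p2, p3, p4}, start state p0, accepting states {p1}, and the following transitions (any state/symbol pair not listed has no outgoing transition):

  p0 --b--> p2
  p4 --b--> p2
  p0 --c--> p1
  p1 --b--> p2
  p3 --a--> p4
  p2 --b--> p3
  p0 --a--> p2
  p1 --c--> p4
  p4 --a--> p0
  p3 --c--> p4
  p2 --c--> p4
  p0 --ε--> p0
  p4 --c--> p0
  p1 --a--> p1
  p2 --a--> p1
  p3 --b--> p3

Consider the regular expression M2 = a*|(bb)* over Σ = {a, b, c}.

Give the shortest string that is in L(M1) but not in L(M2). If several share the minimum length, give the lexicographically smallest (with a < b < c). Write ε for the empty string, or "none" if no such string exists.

The string c is accepted by M1 but not by M2.
No shorter string lies in the difference, and c is the lexicographically first length-1 string in L(M1) \ L(M2).

c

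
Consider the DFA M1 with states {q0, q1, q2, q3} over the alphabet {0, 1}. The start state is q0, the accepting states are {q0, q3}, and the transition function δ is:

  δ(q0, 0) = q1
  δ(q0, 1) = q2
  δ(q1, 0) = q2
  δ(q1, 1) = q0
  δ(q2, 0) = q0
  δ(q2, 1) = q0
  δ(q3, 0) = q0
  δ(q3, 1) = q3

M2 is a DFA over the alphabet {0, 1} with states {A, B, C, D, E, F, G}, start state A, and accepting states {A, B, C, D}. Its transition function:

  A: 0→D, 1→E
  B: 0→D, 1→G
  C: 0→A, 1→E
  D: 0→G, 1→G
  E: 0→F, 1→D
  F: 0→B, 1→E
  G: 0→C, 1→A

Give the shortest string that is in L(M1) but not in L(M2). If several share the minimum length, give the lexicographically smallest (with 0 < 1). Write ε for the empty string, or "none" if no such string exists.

The string 01 is accepted by M1 but not by M2.
No shorter string lies in the difference, and 01 is the lexicographically first length-2 string in L(M1) \ L(M2).

01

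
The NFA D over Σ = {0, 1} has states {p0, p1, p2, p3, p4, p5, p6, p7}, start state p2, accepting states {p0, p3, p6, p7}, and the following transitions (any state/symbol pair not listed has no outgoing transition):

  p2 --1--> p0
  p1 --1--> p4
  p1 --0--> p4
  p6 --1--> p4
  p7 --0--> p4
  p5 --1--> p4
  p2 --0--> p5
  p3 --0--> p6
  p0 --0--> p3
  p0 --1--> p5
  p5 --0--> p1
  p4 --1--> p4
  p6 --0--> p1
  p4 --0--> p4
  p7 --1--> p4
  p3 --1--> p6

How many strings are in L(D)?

The useful subgraph on states {p0, p2, p3, p6} is acyclic, so L(D) is finite; the longest accepting path visits 4 useful states, giving maximum string length 3.
Counting accepting paths from p2 by length: 1 of length 1, 1 of length 2, 2 of length 3. Total 4.

4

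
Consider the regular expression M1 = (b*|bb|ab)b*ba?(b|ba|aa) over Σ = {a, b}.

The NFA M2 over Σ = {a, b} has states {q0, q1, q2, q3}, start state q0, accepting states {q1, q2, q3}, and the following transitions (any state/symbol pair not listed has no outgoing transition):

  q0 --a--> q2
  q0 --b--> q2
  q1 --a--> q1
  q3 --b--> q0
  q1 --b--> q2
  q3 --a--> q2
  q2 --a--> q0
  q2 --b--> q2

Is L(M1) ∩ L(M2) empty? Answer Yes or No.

No

The string bb is accepted by both M1 and M2.
Hence L(M1) ∩ L(M2) ≠ ∅.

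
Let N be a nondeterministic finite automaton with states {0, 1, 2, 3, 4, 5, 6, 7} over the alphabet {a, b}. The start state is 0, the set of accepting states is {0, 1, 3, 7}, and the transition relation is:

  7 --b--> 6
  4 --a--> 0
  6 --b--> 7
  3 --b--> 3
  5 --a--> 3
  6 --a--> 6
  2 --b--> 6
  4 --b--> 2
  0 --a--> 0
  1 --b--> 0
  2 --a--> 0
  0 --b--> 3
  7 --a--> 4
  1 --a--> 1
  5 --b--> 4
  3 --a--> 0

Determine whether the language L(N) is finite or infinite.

infinite

State 0 is reachable from the start and can reach an accepting state, and it lies on the cycle 0 → 0.
Traversing that cycle any number of times yields accepted strings of unbounded length, so the language is infinite.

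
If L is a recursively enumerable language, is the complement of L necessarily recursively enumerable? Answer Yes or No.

No

If both L and its complement were r.e., running the two recognisers in parallel would decide L, so L would be recursive; but there are r.e. languages that are not recursive (e.g. the halting problem), and their complements are therefore not r.e.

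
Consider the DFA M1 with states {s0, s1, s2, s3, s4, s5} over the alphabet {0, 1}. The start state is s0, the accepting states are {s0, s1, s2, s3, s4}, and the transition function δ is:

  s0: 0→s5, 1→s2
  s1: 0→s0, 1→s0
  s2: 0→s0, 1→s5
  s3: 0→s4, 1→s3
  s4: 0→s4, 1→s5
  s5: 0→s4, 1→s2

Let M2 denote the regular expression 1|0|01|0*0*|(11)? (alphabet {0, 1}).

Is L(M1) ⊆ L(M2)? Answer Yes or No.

No

The string 10 is in L(M1) but not in L(M2).
So L(M1) ⊄ L(M2).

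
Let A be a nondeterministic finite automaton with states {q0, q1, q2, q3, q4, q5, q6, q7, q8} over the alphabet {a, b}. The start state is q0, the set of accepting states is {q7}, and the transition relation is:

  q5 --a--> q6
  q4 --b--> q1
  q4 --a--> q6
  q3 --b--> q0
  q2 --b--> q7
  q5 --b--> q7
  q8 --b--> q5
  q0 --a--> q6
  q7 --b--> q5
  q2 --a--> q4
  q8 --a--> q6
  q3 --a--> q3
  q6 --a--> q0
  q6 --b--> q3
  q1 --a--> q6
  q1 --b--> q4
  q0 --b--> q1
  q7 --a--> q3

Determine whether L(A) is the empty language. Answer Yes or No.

The states reachable from the start state are {q0, q1, q3, q4, q6}.
None of the accepting states {q7} is reachable, so no string is accepted and L(A) = ∅.

Yes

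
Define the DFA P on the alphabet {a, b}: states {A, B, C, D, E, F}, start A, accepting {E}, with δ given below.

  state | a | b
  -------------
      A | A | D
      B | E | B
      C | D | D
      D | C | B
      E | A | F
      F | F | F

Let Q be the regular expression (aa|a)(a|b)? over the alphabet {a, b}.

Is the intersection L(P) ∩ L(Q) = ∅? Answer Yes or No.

Yes

Converting the expression Q to a DFA (subset construction, then merging equivalent states) gives the minimal DFA with states {q0, q1, q2, q3, q4}, start state q0, accepting states {q1, q3, q4} and transitions q0: a→q1, b→q2; q1: a→q3, b→q4; q2: a→q2, b→q2; q3: a→q4, b→q4; q4: a→q2, b→q2.
Exploring the product automaton P × Q from the start pair (A, q0), following both machines on each input symbol, reaches 11 state pairs: (A, q0), (A, q1), (D, q2), (A, q3), (D, q4), (C, q2), (B, q2), (A, q4), (E, q2), (A, q2), (F, q2).
P accepts in {E} and Q accepts in {q1, q3, q4}; no reachable pair has both components accepting, so no string drives both machines to acceptance simultaneously and L(P) ∩ L(Q) = ∅.
So no string is accepted by both, and the intersection is empty.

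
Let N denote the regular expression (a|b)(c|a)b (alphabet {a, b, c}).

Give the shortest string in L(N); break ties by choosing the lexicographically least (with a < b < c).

aab

By inspection of the expression, no string of length less than 3 matches, and aab is the lexicographically first match of length 3.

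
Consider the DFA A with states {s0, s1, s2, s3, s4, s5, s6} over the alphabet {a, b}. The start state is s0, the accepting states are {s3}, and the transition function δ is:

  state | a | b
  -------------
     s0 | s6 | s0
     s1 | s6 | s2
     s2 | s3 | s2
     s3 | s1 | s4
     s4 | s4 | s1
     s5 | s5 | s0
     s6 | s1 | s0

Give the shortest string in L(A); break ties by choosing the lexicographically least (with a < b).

aaba

A breadth-first search from s0 reaches an accepting state first via the path s0 → s6 → s1 → s2 → s3 on input aaba.
No string of length < 4 is accepted (BFS exhausts all shorter strings without reaching an accepting state), and aaba is the lexicographically least accepting string of length 4.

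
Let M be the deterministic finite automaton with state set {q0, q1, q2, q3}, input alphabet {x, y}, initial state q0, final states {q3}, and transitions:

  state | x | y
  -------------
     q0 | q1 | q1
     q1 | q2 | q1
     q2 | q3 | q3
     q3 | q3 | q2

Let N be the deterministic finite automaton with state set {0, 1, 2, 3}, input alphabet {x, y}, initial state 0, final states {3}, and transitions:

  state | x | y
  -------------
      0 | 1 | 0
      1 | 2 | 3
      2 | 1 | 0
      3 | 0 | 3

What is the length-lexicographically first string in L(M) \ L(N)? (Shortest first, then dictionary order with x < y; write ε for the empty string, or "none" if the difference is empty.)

The string xxx is accepted by M but not by N.
No shorter string lies in the difference, and xxx is the lexicographically first length-3 string in L(M) \ L(N).

xxx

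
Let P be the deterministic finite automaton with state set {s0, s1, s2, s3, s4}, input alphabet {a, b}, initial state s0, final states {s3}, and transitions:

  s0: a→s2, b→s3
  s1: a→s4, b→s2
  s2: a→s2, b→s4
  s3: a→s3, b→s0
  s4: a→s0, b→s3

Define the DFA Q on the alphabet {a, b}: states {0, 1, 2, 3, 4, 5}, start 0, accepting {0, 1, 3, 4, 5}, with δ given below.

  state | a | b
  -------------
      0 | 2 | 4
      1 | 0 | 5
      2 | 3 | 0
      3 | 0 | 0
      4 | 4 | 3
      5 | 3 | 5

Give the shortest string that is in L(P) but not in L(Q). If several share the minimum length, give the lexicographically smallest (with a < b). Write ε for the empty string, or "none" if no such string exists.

bbba

The string bbba is accepted by P but not by Q.
No shorter string lies in the difference, and bbba is the lexicographically first length-4 string in L(P) \ L(Q).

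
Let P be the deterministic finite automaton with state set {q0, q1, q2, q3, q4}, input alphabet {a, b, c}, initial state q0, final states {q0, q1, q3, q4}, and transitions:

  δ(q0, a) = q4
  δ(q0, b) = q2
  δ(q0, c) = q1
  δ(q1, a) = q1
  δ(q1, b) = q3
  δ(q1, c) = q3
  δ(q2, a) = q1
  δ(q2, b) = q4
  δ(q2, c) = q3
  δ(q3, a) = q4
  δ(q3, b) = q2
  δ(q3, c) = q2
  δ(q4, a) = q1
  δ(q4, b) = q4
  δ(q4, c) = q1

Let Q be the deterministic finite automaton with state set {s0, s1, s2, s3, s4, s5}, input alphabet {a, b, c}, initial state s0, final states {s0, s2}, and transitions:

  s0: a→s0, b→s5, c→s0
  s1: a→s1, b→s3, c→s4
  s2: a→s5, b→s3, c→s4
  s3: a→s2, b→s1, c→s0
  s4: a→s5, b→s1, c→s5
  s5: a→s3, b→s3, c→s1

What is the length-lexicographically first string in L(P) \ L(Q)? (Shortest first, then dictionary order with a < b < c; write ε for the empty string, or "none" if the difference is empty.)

The string ab is accepted by P but not by Q.
No shorter string lies in the difference, and ab is the lexicographically first length-2 string in L(P) \ L(Q).

ab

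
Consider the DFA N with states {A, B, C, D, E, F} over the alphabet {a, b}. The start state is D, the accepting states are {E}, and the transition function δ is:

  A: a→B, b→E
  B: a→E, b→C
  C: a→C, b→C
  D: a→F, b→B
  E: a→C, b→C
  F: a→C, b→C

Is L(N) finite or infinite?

The useful states (reachable from D and able to reach an accepting state) are {B, D, E}.
Restricted to these states the transition graph has no cycle, so every accepting path has bounded length and L is finite.

finite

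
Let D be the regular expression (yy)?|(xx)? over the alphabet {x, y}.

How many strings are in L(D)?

3

The expression has no Kleene star, so L(D) is finite. Expanding the alternatives gives {ε, xx, yy}.
That is 1 of length 0, 2 of length 2: 3 strings in all.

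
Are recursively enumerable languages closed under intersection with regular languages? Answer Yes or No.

First check the input against a DFA for the regular language; if it passes, run the recogniser for L and accept when it does.
So the recursively enumerable languages are closed under intersection with a regular language.

Yes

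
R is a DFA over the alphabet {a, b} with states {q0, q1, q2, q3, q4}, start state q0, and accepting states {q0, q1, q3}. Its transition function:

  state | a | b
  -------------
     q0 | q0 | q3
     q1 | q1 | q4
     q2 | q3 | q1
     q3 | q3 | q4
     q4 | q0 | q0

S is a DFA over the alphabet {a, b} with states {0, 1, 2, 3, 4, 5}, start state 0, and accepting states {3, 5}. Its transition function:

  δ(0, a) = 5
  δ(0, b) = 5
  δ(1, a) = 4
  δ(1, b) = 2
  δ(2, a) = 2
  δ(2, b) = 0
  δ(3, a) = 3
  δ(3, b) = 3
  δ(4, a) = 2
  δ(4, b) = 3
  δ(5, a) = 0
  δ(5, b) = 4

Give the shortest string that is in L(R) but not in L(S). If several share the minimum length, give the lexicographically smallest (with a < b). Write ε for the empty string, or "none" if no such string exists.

ε

The empty string ε is accepted by R but not by S.
Since ε is the unique shortest string, it is the required witness.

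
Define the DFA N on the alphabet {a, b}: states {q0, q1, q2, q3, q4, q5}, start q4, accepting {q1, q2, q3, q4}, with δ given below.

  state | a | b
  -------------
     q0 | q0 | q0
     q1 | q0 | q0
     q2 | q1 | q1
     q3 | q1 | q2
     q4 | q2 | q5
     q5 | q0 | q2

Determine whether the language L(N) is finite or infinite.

The useful states (reachable from q4 and able to reach an accepting state) are {q1, q2, q4, q5}.
Restricted to these states the transition graph has no cycle, so every accepting path has bounded length and L is finite.

finite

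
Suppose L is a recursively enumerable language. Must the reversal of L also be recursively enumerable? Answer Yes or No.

Reverse the input and run the recogniser for L on it; this accepts exactly Lᴿ.
So the recursively enumerable languages are closed under reversal.

Yes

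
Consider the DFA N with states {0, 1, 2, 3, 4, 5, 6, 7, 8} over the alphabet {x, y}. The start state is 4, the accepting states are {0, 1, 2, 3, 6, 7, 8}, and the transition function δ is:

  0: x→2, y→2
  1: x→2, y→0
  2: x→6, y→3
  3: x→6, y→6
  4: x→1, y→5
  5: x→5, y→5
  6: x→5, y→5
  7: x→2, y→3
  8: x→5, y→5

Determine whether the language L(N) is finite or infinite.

The useful states (reachable from 4 and able to reach an accepting state) are {0, 1, 2, 3, 4, 6}.
Restricted to these states the transition graph has no cycle, so every accepting path has bounded length and L is finite.

finite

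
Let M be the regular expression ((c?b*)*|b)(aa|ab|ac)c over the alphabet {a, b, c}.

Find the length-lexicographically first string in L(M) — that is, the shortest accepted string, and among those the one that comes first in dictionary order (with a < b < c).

By inspection of the expression, no string of length less than 3 matches, and aac is the lexicographically first match of length 3.

aac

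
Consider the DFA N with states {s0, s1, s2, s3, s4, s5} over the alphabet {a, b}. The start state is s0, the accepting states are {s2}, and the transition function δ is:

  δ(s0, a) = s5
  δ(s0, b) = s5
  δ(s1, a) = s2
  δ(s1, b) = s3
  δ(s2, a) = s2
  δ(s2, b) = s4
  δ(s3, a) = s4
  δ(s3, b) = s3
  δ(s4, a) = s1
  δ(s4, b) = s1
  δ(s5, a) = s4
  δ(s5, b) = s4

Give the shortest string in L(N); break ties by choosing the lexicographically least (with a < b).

aaaa

A breadth-first search from s0 reaches an accepting state first via the path s0 → s5 → s4 → s1 → s2 on input aaaa.
No string of length < 4 is accepted (BFS exhausts all shorter strings without reaching an accepting state), and aaaa is the lexicographically least accepting string of length 4.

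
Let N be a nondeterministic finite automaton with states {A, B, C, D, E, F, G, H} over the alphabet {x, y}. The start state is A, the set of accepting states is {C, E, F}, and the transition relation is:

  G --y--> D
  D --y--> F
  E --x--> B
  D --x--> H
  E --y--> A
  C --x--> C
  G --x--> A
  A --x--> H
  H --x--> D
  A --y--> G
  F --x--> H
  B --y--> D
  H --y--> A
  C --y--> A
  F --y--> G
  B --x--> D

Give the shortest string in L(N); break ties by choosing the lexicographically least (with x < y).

A breadth-first search from A reaches an accepting state first via the path A → H → D → F on input xxy.
No string of length < 3 is accepted (BFS exhausts all shorter strings without reaching an accepting state), and xxy is the lexicographically least accepting string of length 3.

xxy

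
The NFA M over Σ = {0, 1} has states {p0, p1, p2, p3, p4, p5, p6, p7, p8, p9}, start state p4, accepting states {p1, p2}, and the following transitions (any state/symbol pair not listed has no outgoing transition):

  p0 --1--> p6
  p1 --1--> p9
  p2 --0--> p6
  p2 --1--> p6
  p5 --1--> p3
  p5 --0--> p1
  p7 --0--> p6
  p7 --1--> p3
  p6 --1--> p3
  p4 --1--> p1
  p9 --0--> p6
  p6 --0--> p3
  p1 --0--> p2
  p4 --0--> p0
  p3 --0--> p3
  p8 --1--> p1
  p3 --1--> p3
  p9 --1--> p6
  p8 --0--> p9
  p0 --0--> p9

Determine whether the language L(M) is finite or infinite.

finite

The useful states (reachable from p4 and able to reach an accepting state) are {p1, p2, p4}.
Restricted to these states the transition graph has no cycle, so every accepting path has bounded length and L is finite.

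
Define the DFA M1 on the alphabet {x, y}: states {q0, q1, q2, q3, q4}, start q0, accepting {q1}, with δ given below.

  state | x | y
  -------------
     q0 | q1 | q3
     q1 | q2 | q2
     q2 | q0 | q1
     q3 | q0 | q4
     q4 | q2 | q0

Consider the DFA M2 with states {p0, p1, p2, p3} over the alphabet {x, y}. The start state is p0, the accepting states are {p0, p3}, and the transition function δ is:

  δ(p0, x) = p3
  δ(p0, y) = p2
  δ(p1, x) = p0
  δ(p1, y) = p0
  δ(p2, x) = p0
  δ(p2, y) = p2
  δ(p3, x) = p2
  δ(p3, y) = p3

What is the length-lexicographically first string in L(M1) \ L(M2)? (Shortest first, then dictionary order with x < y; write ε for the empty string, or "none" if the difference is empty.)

The string xxy is accepted by M1 but not by M2.
No shorter string lies in the difference, and xxy is the lexicographically first length-3 string in L(M1) \ L(M2).

xxy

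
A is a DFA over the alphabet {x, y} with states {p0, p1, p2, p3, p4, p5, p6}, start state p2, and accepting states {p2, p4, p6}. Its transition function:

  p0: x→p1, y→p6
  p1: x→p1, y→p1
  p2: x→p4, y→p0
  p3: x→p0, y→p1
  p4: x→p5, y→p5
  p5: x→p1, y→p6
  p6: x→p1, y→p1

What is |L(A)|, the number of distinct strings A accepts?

5

The useful subgraph on states {p0, p2, p4, p5, p6} is acyclic, so L(A) is finite; the longest accepting path visits 4 useful states, giving maximum string length 3.
Counting accepting paths from p2 by length: 1 of length 0, 1 of length 1, 1 of length 2, 2 of length 3. Total 5.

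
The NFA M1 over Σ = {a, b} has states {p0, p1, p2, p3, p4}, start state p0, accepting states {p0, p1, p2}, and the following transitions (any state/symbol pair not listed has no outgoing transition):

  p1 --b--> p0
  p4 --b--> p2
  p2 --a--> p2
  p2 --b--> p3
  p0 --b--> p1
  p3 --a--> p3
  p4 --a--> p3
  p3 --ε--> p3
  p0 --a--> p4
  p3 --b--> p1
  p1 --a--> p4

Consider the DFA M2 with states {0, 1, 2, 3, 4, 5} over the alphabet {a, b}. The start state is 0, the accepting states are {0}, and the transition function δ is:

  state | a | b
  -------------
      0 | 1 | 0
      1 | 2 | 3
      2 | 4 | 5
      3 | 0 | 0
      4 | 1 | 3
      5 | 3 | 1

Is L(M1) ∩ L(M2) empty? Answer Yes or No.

No

The empty string ε is accepted by both M1 and M2.
Hence L(M1) ∩ L(M2) ≠ ∅.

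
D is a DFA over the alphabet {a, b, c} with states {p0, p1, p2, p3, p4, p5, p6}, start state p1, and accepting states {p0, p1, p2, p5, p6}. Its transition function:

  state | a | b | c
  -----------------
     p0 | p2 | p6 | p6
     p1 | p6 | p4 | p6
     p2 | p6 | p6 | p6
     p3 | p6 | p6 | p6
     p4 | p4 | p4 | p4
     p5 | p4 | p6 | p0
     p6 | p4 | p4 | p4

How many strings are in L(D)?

The useful subgraph on states {p1, p6} is acyclic, so L(D) is finite; the longest accepting path visits 2 useful states, giving maximum string length 1.
Counting accepting paths from p1 by length: 1 of length 0, 2 of length 1. Total 3.

3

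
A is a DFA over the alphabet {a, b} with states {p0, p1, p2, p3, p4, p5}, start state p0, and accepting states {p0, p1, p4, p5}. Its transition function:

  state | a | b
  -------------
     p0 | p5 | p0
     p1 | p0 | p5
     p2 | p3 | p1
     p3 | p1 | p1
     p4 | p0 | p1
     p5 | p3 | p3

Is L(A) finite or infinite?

State p0 is reachable from the start and can reach an accepting state, and it lies on the cycle p0 → p0.
Traversing that cycle any number of times yields accepted strings of unbounded length, so the language is infinite.

infinite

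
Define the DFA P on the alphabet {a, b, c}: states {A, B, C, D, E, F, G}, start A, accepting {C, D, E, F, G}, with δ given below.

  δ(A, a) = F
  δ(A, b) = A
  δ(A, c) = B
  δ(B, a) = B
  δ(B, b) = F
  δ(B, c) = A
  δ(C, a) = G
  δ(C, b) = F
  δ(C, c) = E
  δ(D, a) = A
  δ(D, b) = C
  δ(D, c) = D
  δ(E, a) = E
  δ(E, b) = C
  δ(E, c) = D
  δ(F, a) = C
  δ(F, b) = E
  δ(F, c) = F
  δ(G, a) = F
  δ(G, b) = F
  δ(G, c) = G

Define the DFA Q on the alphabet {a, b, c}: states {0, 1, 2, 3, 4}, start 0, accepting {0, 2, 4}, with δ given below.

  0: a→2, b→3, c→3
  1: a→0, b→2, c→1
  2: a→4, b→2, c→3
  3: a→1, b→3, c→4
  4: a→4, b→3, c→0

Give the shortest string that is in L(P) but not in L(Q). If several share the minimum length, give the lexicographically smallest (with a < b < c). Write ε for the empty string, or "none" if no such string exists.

The string ac is accepted by P but not by Q.
No shorter string lies in the difference, and ac is the lexicographically first length-2 string in L(P) \ L(Q).

ac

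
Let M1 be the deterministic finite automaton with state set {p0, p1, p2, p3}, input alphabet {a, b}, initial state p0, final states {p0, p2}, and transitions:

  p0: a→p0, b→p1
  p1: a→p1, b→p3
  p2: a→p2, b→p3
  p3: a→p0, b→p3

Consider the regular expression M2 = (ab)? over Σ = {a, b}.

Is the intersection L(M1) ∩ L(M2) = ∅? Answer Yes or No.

No

The empty string ε is accepted by both M1 and M2.
Hence L(M1) ∩ L(M2) ≠ ∅.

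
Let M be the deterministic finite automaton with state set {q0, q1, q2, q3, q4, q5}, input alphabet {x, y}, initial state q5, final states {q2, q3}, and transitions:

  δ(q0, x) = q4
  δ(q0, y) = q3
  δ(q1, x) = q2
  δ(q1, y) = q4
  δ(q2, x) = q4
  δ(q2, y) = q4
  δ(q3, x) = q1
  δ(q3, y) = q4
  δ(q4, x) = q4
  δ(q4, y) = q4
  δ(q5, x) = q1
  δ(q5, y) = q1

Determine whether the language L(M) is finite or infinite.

The useful states (reachable from q5 and able to reach an accepting state) are {q1, q2, q5}.
Restricted to these states the transition graph has no cycle, so every accepting path has bounded length and L is finite.

finite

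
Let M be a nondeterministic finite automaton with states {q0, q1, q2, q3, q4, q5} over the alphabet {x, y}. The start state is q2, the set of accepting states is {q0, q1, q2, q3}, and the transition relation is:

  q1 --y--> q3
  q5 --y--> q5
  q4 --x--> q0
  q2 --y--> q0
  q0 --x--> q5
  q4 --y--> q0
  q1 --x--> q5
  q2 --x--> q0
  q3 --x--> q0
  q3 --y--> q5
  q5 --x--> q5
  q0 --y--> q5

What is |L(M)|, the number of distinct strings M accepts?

3

The useful subgraph on states {q0, q2} is acyclic, so L(M) is finite; the longest accepting path visits 2 useful states, giving maximum string length 1.
Counting accepting paths from q2 by length: 1 of length 0, 2 of length 1. Total 3.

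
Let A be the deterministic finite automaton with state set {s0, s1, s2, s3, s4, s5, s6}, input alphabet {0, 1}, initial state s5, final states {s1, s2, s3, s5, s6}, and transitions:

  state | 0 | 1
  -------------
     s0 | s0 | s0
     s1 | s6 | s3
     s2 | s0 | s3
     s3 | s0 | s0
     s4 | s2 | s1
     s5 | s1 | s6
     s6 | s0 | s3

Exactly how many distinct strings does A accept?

7

The useful subgraph on states {s1, s3, s5, s6} is acyclic, so L(A) is finite; the longest accepting path visits 4 useful states, giving maximum string length 3.
Counting accepting paths from s5 by length: 1 of length 0, 2 of length 1, 3 of length 2, 1 of length 3. Total 7.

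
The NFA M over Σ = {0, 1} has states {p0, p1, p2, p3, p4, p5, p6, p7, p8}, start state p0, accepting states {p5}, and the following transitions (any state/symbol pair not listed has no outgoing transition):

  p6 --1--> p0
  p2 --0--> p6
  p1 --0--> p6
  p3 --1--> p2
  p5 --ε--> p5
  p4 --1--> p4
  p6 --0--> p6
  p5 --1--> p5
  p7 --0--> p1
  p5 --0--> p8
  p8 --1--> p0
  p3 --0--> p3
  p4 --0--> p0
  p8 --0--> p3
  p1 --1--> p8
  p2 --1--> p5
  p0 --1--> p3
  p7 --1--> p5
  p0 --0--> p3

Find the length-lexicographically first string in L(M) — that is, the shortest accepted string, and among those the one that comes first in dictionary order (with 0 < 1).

A breadth-first search from p0 reaches an accepting state first via the path p0 → p3 → p2 → p5 on input 011.
No string of length < 3 is accepted (BFS exhausts all shorter strings without reaching an accepting state), and 011 is the lexicographically least accepting string of length 3.

011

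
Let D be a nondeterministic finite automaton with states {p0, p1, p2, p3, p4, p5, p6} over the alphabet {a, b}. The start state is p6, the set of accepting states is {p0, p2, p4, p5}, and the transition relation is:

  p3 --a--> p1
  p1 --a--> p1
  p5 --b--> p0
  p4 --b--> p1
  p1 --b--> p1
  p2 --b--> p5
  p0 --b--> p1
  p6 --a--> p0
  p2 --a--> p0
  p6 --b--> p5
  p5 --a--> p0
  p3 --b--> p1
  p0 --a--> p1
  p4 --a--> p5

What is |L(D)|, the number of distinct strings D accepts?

4

The useful subgraph on states {p0, p5, p6} is acyclic, so L(D) is finite; the longest accepting path visits 3 useful states, giving maximum string length 2.
Counting accepting paths from p6 by length: 2 of length 1, 2 of length 2. Total 4.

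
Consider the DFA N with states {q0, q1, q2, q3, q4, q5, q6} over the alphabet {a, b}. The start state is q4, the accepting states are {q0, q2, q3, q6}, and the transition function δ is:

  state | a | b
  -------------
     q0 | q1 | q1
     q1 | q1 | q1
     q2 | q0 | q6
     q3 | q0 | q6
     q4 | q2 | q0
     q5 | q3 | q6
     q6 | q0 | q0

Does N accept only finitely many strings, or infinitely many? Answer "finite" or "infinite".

The useful states (reachable from q4 and able to reach an accepting state) are {q0, q2, q4, q6}.
Restricted to these states the transition graph has no cycle, so every accepting path has bounded length and L is finite.

finite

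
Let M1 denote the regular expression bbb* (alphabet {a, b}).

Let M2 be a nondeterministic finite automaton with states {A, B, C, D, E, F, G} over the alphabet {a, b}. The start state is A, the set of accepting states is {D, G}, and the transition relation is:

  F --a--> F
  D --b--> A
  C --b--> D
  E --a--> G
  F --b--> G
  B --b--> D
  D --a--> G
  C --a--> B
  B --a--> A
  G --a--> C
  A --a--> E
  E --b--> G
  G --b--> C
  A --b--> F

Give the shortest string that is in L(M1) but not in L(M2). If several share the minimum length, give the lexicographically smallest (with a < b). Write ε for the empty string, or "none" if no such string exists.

bbb

The string bbb is accepted by M1 but not by M2.
No shorter string lies in the difference, and bbb is the lexicographically first length-3 string in L(M1) \ L(M2).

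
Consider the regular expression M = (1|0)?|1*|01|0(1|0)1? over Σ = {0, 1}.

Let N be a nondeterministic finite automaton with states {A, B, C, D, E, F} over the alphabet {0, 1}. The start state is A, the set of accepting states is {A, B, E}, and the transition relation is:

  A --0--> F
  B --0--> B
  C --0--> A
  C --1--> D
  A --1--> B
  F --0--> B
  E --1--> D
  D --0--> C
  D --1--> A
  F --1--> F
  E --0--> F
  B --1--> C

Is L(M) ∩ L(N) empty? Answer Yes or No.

No

The empty string ε is accepted by both M and N.
Hence L(M) ∩ L(N) ≠ ∅.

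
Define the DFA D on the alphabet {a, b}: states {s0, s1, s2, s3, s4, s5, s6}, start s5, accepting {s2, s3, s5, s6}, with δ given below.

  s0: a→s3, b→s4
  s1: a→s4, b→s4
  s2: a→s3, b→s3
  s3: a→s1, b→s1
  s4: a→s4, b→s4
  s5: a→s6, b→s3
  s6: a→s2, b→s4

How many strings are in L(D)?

6

The useful subgraph on states {s2, s3, s5, s6} is acyclic, so L(D) is finite; the longest accepting path visits 4 useful states, giving maximum string length 3.
Counting accepting paths from s5 by length: 1 of length 0, 2 of length 1, 1 of length 2, 2 of length 3. Total 6.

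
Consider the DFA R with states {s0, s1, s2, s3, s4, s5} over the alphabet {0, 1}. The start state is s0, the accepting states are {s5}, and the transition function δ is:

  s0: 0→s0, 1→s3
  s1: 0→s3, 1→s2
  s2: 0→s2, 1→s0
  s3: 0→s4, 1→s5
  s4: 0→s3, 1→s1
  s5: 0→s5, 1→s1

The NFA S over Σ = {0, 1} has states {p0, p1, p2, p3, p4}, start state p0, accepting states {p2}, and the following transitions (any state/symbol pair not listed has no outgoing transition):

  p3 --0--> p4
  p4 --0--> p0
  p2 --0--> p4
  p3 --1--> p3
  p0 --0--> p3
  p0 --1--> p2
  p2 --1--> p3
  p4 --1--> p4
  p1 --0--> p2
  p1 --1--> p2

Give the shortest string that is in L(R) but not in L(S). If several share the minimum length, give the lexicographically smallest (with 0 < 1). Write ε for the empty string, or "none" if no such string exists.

The string 11 is accepted by R but not by S.
No shorter string lies in the difference, and 11 is the lexicographically first length-2 string in L(R) \ L(S).

11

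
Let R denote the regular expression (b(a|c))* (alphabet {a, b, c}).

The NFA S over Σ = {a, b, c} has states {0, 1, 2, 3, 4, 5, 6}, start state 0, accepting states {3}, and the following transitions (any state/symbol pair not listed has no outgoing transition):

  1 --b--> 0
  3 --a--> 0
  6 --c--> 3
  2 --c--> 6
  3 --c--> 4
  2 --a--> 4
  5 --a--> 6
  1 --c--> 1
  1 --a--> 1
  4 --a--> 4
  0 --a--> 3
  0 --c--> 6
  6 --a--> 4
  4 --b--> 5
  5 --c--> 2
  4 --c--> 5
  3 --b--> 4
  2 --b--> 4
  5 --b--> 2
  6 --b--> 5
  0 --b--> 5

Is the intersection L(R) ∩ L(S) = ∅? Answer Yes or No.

Converting the expression R to a DFA (subset construction, then merging equivalent states) gives the minimal DFA with states {r0, r1, r2}, start state r0, accepting states {r0} and transitions r0: a→r1, b→r2, c→r1; r1: a→r1, b→r1, c→r1; r2: a→r0, b→r1, c→r0.
Exploring the product automaton R × S from the start pair (r0, 0), following both machines on each input symbol, reaches 14 state pairs: (r0, 0), (r1, 3), (r2, 5), (r1, 6), (r1, 0), (r1, 4), (r0, 6), (r1, 2), (r0, 2), (r1, 5), (r2, 4), (r0, 4), (r0, 5), (r2, 2).
R accepts in {r0} and S accepts in {3}; no reachable pair has both components accepting, so no string drives both machines to acceptance simultaneously and L(R) ∩ L(S) = ∅.
So no string is accepted by both, and the intersection is empty.

Yes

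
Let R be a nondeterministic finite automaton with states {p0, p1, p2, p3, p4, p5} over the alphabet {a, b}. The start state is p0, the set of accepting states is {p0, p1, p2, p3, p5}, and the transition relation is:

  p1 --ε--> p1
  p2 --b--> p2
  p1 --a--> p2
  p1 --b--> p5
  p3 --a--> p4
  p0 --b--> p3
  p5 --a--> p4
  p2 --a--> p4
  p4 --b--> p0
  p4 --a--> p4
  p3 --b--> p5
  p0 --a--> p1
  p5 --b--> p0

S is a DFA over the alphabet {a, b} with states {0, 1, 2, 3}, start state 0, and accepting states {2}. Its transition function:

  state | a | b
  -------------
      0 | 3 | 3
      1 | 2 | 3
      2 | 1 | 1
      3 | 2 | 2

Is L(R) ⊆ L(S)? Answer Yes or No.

No

The empty string ε is in L(R) but not in L(S).
So L(R) ⊄ L(S).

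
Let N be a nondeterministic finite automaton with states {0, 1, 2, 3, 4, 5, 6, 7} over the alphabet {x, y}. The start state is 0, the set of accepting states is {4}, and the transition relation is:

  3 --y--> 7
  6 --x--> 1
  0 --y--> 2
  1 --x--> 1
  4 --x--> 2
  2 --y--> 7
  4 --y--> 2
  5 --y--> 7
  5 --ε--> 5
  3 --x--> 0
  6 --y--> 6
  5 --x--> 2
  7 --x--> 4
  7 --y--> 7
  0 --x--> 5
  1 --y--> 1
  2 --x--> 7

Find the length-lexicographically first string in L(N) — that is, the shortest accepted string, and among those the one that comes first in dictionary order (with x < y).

A breadth-first search from 0 reaches an accepting state first via the path 0 → 5 → 7 → 4 on input xyx.
No string of length < 3 is accepted (BFS exhausts all shorter strings without reaching an accepting state), and xyx is the lexicographically least accepting string of length 3.

xyx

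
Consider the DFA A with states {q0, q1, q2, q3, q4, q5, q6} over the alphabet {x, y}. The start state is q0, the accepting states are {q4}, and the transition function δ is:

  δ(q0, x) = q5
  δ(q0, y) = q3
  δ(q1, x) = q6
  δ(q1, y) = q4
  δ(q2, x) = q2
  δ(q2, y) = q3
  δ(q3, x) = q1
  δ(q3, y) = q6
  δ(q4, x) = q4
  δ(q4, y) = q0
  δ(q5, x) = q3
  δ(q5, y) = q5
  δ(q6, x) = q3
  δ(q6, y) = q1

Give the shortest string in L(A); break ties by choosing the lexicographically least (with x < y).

yxy

A breadth-first search from q0 reaches an accepting state first via the path q0 → q3 → q1 → q4 on input yxy.
No string of length < 3 is accepted (BFS exhausts all shorter strings without reaching an accepting state), and yxy is the lexicographically least accepting string of length 3.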